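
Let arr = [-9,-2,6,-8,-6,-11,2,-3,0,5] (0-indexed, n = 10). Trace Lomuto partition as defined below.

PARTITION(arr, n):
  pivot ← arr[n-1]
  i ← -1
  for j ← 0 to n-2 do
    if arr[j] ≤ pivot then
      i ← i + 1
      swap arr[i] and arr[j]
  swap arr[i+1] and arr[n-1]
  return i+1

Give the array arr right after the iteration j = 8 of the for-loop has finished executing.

[-9,-2,-8,-6,-11,2,-3,0,6,5]

pivot=5, i=-1
j=0: -9≤5, i=0, swap(0,0) ⇒ [-9,-2,6,-8,-6,-11,2,-3,0,5]
j=1: -2≤5, i=1, swap(1,1) ⇒ [-9,-2,6,-8,-6,-11,2,-3,0,5]
j=2: 6>5, skip
j=3: -8≤5, i=2, swap(2,3) ⇒ [-9,-2,-8,6,-6,-11,2,-3,0,5]
j=4: -6≤5, i=3, swap(3,4) ⇒ [-9,-2,-8,-6,6,-11,2,-3,0,5]
j=5: -11≤5, i=4, swap(4,5) ⇒ [-9,-2,-8,-6,-11,6,2,-3,0,5]
j=6: 2≤5, i=5, swap(5,6) ⇒ [-9,-2,-8,-6,-11,2,6,-3,0,5]
j=7: -3≤5, i=6, swap(6,7) ⇒ [-9,-2,-8,-6,-11,2,-3,6,0,5]
j=8: 0≤5, i=7, swap(7,8) ⇒ [-9,-2,-8,-6,-11,2,-3,0,6,5]
(after j=8) arr = [-9,-2,-8,-6,-11,2,-3,0,6,5]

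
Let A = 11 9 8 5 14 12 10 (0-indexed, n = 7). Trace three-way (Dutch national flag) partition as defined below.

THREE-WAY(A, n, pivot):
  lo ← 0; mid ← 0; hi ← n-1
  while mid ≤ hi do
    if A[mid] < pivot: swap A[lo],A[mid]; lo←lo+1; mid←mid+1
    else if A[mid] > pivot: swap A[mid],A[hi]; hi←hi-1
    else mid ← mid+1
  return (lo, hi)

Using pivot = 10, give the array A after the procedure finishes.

pivot = 10; lo=0, mid=0, hi=6
A[mid]=11>10: swap A[0],A[6]; hi=5 → 10 9 8 5 14 12 11
A[mid]=10=10: mid=1
A[mid]=9<10: swap A[0],A[1]; lo=1,mid=2 → 9 10 8 5 14 12 11
A[mid]=8<10: swap A[1],A[2]; lo=2,mid=3 → 9 8 10 5 14 12 11
A[mid]=5<10: swap A[2],A[3]; lo=3,mid=4 → 9 8 5 10 14 12 11
A[mid]=14>10: swap A[4],A[5]; hi=4 → 9 8 5 10 12 14 11
A[mid]=12>10: swap A[4],A[4]; hi=3 → 9 8 5 10 12 14 11
end: lo=3, hi=3; A = 9 8 5 10 12 14 11

9 8 5 10 12 14 11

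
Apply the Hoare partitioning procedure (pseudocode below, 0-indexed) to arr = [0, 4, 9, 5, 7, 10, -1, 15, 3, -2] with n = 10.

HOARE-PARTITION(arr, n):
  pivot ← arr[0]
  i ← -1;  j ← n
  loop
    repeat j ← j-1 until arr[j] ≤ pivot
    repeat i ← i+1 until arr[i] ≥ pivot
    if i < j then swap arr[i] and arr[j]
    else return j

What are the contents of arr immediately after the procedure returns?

[-2, -1, 9, 5, 7, 10, 4, 15, 3, 0]

pivot = arr[0] = 0; i = -1, j = 10
j→9 (arr[9]=-2≤0), i→0 (arr[0]=0≥0); i<j, swap → [-2, 4, 9, 5, 7, 10, -1, 15, 3, 0]
j→6 (arr[6]=-1≤0), i→1 (arr[1]=4≥0); i<j, swap → [-2, -1, 9, 5, 7, 10, 4, 15, 3, 0]
j→1, i→2; i≥j, return j=1. arr = [-2, -1, 9, 5, 7, 10, 4, 15, 3, 0]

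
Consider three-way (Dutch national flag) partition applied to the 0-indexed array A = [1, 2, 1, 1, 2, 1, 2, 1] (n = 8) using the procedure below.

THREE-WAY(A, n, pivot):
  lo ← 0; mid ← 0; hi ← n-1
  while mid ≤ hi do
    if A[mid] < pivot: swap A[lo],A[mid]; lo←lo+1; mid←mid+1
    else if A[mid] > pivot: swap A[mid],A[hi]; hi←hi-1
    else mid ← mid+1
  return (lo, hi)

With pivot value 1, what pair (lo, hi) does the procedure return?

pivot = 1; lo=0, mid=0, hi=7
A[mid]=1=1: mid=1
A[mid]=2>1: swap A[1],A[7]; hi=6 → [1, 1, 1, 1, 2, 1, 2, 2]
A[mid]=1=1: mid=2
A[mid]=1=1: mid=3
A[mid]=1=1: mid=4
A[mid]=2>1: swap A[4],A[6]; hi=5 → [1, 1, 1, 1, 2, 1, 2, 2]
A[mid]=2>1: swap A[4],A[5]; hi=4 → [1, 1, 1, 1, 1, 2, 2, 2]
A[mid]=1=1: mid=5
end: lo=0, hi=4; A = [1, 1, 1, 1, 1, 2, 2, 2]

(0, 4)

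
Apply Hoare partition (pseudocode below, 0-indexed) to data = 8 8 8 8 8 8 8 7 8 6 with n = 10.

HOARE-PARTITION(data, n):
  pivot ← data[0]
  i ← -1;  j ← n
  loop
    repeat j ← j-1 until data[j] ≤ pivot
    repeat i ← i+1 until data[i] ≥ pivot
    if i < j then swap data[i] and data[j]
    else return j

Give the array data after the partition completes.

6 8 7 8 8 8 8 8 8 8

pivot = data[0] = 8; i = -1, j = 10
j→9 (data[9]=6≤8), i→0 (data[0]=8≥8); i<j, swap → 6 8 8 8 8 8 8 7 8 8
j→8 (data[8]=8≤8), i→1 (data[1]=8≥8); i<j, swap → 6 8 8 8 8 8 8 7 8 8
j→7 (data[7]=7≤8), i→2 (data[2]=8≥8); i<j, swap → 6 8 7 8 8 8 8 8 8 8
j→6 (data[6]=8≤8), i→3 (data[3]=8≥8); i<j, swap → 6 8 7 8 8 8 8 8 8 8
j→5 (data[5]=8≤8), i→4 (data[4]=8≥8); i<j, swap → 6 8 7 8 8 8 8 8 8 8
j→4, i→5; i≥j, return j=4. data = 6 8 7 8 8 8 8 8 8 8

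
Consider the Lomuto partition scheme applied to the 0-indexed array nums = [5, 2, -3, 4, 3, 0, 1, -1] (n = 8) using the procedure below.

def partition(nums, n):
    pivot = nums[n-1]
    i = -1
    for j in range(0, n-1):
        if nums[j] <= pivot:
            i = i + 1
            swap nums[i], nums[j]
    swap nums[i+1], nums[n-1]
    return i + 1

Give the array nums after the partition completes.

[-3, -1, 5, 4, 3, 0, 1, 2]

pivot = nums[7] = -1; i = -1
j=0: nums[0]=5 > -1 → no swap
j=1: nums[1]=2 > -1 → no swap
j=2: nums[2]=-3 ≤ -1 → i=0, swap nums[0],nums[2] → [-3, 2, 5, 4, 3, 0, 1, -1]
j=3: nums[3]=4 > -1 → no swap
j=4: nums[4]=3 > -1 → no swap
j=5: nums[5]=0 > -1 → no swap
j=6: nums[6]=1 > -1 → no swap
final swap nums[1],nums[7] → [-3, -1, 5, 4, 3, 0, 1, 2]; return 1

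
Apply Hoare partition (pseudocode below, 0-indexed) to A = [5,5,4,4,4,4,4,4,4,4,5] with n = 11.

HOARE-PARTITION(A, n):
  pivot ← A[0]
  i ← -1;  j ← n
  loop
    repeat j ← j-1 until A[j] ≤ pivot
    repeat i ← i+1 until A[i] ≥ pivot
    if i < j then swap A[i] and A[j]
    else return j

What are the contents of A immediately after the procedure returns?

pivot = A[0] = 5; i = -1, j = 11
j→10 (A[10]=5≤5), i→0 (A[0]=5≥5); i<j, swap → [5,5,4,4,4,4,4,4,4,4,5]
j→9 (A[9]=4≤5), i→1 (A[1]=5≥5); i<j, swap → [5,4,4,4,4,4,4,4,4,5,5]
j→8, i→9; i≥j, return j=8. A = [5,4,4,4,4,4,4,4,4,5,5]

[5,4,4,4,4,4,4,4,4,5,5]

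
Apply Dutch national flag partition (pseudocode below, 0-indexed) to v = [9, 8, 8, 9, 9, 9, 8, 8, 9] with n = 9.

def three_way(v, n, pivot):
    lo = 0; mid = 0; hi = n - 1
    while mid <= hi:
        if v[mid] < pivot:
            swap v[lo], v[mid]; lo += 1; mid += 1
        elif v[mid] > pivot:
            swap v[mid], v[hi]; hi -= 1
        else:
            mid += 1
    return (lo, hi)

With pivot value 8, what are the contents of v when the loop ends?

[8, 8, 8, 8, 9, 9, 9, 9, 9]

pivot = 8; lo=0, mid=0, hi=8
v[mid]=9>8: swap v[0],v[8]; hi=7 → [9, 8, 8, 9, 9, 9, 8, 8, 9]
v[mid]=9>8: swap v[0],v[7]; hi=6 → [8, 8, 8, 9, 9, 9, 8, 9, 9]
v[mid]=8=8: mid=1
v[mid]=8=8: mid=2
v[mid]=8=8: mid=3
v[mid]=9>8: swap v[3],v[6]; hi=5 → [8, 8, 8, 8, 9, 9, 9, 9, 9]
v[mid]=8=8: mid=4
v[mid]=9>8: swap v[4],v[5]; hi=4 → [8, 8, 8, 8, 9, 9, 9, 9, 9]
v[mid]=9>8: swap v[4],v[4]; hi=3 → [8, 8, 8, 8, 9, 9, 9, 9, 9]
end: lo=0, hi=3; v = [8, 8, 8, 8, 9, 9, 9, 9, 9]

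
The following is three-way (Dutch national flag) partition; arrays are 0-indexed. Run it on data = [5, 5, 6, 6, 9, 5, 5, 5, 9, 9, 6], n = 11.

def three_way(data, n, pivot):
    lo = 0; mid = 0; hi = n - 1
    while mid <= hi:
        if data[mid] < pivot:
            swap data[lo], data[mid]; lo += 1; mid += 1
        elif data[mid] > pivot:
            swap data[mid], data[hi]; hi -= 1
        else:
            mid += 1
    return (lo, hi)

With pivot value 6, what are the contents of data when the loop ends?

lo=0 mid=0 hi=10
5<6: swap(0,0), lo=1 mid=1 ⇒ [5, 5, 6, 6, 9, 5, 5, 5, 9, 9, 6]
5<6: swap(1,1), lo=2 mid=2 ⇒ [5, 5, 6, 6, 9, 5, 5, 5, 9, 9, 6]
6=6: mid=3
6=6: mid=4
9>6: swap(4,10), hi=9 ⇒ [5, 5, 6, 6, 6, 5, 5, 5, 9, 9, 9]
6=6: mid=5
5<6: swap(2,5), lo=3 mid=6 ⇒ [5, 5, 5, 6, 6, 6, 5, 5, 9, 9, 9]
5<6: swap(3,6), lo=4 mid=7 ⇒ [5, 5, 5, 5, 6, 6, 6, 5, 9, 9, 9]
5<6: swap(4,7), lo=5 mid=8 ⇒ [5, 5, 5, 5, 5, 6, 6, 6, 9, 9, 9]
9>6: swap(8,9), hi=8 ⇒ [5, 5, 5, 5, 5, 6, 6, 6, 9, 9, 9]
9>6: swap(8,8), hi=7 ⇒ [5, 5, 5, 5, 5, 6, 6, 6, 9, 9, 9]
done. lo=5 hi=7; data=[5, 5, 5, 5, 5, 6, 6, 6, 9, 9, 9]

[5, 5, 5, 5, 5, 6, 6, 6, 9, 9, 9]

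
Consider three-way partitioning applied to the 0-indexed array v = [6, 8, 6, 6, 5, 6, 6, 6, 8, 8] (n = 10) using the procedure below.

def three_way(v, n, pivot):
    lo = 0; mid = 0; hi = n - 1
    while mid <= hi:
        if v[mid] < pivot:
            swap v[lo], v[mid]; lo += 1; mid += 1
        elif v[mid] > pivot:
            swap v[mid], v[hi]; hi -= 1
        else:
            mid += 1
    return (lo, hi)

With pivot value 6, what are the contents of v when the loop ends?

[5, 6, 6, 6, 6, 6, 6, 8, 8, 8]

lo=0 mid=0 hi=9
6=6: mid=1
8>6: swap(1,9), hi=8 ⇒ [6, 8, 6, 6, 5, 6, 6, 6, 8, 8]
8>6: swap(1,8), hi=7 ⇒ [6, 8, 6, 6, 5, 6, 6, 6, 8, 8]
8>6: swap(1,7), hi=6 ⇒ [6, 6, 6, 6, 5, 6, 6, 8, 8, 8]
6=6: mid=2
6=6: mid=3
6=6: mid=4
5<6: swap(0,4), lo=1 mid=5 ⇒ [5, 6, 6, 6, 6, 6, 6, 8, 8, 8]
6=6: mid=6
6=6: mid=7
done. lo=1 hi=6; v=[5, 6, 6, 6, 6, 6, 6, 8, 8, 8]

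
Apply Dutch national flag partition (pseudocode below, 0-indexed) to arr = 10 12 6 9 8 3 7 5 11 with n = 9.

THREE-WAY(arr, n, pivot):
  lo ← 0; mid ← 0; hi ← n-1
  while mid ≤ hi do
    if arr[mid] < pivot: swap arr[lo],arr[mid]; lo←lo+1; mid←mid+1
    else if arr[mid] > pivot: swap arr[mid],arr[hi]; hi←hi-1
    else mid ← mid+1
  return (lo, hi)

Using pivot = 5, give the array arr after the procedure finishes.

pivot = 5; lo=0, mid=0, hi=8
arr[mid]=10>5: swap arr[0],arr[8]; hi=7 → 11 12 6 9 8 3 7 5 10
arr[mid]=11>5: swap arr[0],arr[7]; hi=6 → 5 12 6 9 8 3 7 11 10
arr[mid]=5=5: mid=1
arr[mid]=12>5: swap arr[1],arr[6]; hi=5 → 5 7 6 9 8 3 12 11 10
arr[mid]=7>5: swap arr[1],arr[5]; hi=4 → 5 3 6 9 8 7 12 11 10
arr[mid]=3<5: swap arr[0],arr[1]; lo=1,mid=2 → 3 5 6 9 8 7 12 11 10
arr[mid]=6>5: swap arr[2],arr[4]; hi=3 → 3 5 8 9 6 7 12 11 10
arr[mid]=8>5: swap arr[2],arr[3]; hi=2 → 3 5 9 8 6 7 12 11 10
arr[mid]=9>5: swap arr[2],arr[2]; hi=1 → 3 5 9 8 6 7 12 11 10
end: lo=1, hi=1; arr = 3 5 9 8 6 7 12 11 10

3 5 9 8 6 7 12 11 10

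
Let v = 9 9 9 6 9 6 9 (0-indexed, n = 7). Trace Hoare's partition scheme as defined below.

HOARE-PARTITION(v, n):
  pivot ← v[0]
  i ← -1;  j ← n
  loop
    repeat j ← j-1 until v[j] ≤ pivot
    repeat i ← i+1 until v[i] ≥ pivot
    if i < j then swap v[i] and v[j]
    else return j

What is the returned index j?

3

pivot = v[0] = 9; i = -1, j = 7
j→6 (v[6]=9≤9), i→0 (v[0]=9≥9); i<j, swap → 9 9 9 6 9 6 9
j→5 (v[5]=6≤9), i→1 (v[1]=9≥9); i<j, swap → 9 6 9 6 9 9 9
j→4 (v[4]=9≤9), i→2 (v[2]=9≥9); i<j, swap → 9 6 9 6 9 9 9
j→3, i→4; i≥j, return j=3. v = 9 6 9 6 9 9 9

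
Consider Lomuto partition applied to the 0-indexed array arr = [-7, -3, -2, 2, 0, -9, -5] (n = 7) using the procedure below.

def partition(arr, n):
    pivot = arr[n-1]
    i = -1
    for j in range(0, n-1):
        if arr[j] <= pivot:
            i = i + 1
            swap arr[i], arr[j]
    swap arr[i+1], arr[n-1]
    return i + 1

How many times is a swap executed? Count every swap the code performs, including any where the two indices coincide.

pivot=-5, i=-1
j=0: -7≤-5, i=0, swap(0,0) ⇒ [-7, -3, -2, 2, 0, -9, -5]
j=1: -3>-5, skip
j=2: -2>-5, skip
j=3: 2>-5, skip
j=4: 0>-5, skip
j=5: -9≤-5, i=1, swap(1,5) ⇒ [-7, -9, -2, 2, 0, -3, -5]
swap(2,6) ⇒ [-7, -9, -5, 2, 0, -3, -2]; return 2

3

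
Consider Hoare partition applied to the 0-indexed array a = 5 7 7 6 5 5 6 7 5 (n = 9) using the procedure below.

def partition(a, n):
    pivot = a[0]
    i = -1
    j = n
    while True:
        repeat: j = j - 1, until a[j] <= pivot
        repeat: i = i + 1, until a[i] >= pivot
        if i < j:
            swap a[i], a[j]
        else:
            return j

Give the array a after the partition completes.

5 5 5 6 7 7 6 7 5

pivot = a[0] = 5; i = -1, j = 9
j→8 (a[8]=5≤5), i→0 (a[0]=5≥5); i<j, swap → 5 7 7 6 5 5 6 7 5
j→5 (a[5]=5≤5), i→1 (a[1]=7≥5); i<j, swap → 5 5 7 6 5 7 6 7 5
j→4 (a[4]=5≤5), i→2 (a[2]=7≥5); i<j, swap → 5 5 5 6 7 7 6 7 5
j→2, i→3; i≥j, return j=2. a = 5 5 5 6 7 7 6 7 5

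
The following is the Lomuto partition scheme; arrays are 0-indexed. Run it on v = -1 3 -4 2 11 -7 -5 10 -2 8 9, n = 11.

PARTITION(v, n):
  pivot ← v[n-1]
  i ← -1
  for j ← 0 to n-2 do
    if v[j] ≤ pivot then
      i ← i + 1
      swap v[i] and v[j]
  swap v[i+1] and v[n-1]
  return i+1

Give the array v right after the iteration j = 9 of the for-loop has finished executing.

-1 3 -4 2 -7 -5 -2 8 11 10 9

pivot=9, i=-1
j=0: -1≤9, i=0, swap(0,0) ⇒ -1 3 -4 2 11 -7 -5 10 -2 8 9
j=1: 3≤9, i=1, swap(1,1) ⇒ -1 3 -4 2 11 -7 -5 10 -2 8 9
j=2: -4≤9, i=2, swap(2,2) ⇒ -1 3 -4 2 11 -7 -5 10 -2 8 9
j=3: 2≤9, i=3, swap(3,3) ⇒ -1 3 -4 2 11 -7 -5 10 -2 8 9
j=4: 11>9, skip
j=5: -7≤9, i=4, swap(4,5) ⇒ -1 3 -4 2 -7 11 -5 10 -2 8 9
j=6: -5≤9, i=5, swap(5,6) ⇒ -1 3 -4 2 -7 -5 11 10 -2 8 9
j=7: 10>9, skip
j=8: -2≤9, i=6, swap(6,8) ⇒ -1 3 -4 2 -7 -5 -2 10 11 8 9
j=9: 8≤9, i=7, swap(7,9) ⇒ -1 3 -4 2 -7 -5 -2 8 11 10 9
(after j=9) v = -1 3 -4 2 -7 -5 -2 8 11 10 9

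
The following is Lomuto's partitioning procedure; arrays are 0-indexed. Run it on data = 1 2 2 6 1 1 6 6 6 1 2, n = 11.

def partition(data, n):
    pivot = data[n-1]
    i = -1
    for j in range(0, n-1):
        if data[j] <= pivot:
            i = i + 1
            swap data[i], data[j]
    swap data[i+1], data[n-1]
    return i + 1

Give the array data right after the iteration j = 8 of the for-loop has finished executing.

pivot=2, i=-1
j=0: 1≤2, i=0, swap(0,0) ⇒ 1 2 2 6 1 1 6 6 6 1 2
j=1: 2≤2, i=1, swap(1,1) ⇒ 1 2 2 6 1 1 6 6 6 1 2
j=2: 2≤2, i=2, swap(2,2) ⇒ 1 2 2 6 1 1 6 6 6 1 2
j=3: 6>2, skip
j=4: 1≤2, i=3, swap(3,4) ⇒ 1 2 2 1 6 1 6 6 6 1 2
j=5: 1≤2, i=4, swap(4,5) ⇒ 1 2 2 1 1 6 6 6 6 1 2
j=6: 6>2, skip
j=7: 6>2, skip
j=8: 6>2, skip
(after j=8) data = 1 2 2 1 1 6 6 6 6 1 2

1 2 2 1 1 6 6 6 6 1 2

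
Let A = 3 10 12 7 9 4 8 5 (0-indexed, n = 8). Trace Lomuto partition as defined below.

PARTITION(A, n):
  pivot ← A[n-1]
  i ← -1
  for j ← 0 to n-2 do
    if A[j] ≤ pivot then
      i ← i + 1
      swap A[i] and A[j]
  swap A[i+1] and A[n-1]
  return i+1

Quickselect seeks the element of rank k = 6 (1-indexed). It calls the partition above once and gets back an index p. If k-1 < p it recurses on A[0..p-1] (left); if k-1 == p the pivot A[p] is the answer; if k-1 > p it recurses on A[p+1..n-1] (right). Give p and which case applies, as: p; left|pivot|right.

pivot=5, i=-1
j=0: 3≤5, i=0, swap(0,0) ⇒ 3 10 12 7 9 4 8 5
j=1: 10>5, skip
j=2: 12>5, skip
j=3: 7>5, skip
j=4: 9>5, skip
j=5: 4≤5, i=1, swap(1,5) ⇒ 3 4 12 7 9 10 8 5
j=6: 8>5, skip
swap(2,7) ⇒ 3 4 5 7 9 10 8 12; return 2
p = 2; k-1 = 5 > 2 ⇒ right

2; right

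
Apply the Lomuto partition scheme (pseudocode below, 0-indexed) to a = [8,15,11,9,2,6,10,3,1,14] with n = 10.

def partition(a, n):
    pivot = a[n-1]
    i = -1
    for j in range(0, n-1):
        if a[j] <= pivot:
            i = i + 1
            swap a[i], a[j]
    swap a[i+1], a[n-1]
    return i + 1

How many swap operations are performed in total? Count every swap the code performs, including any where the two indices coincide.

9

pivot = a[9] = 14; i = -1
j=0: a[0]=8 ≤ 14 → i=0, swap a[0],a[0] (no change) → [8,15,11,9,2,6,10,3,1,14]
j=1: a[1]=15 > 14 → no swap
j=2: a[2]=11 ≤ 14 → i=1, swap a[1],a[2] → [8,11,15,9,2,6,10,3,1,14]
j=3: a[3]=9 ≤ 14 → i=2, swap a[2],a[3] → [8,11,9,15,2,6,10,3,1,14]
j=4: a[4]=2 ≤ 14 → i=3, swap a[3],a[4] → [8,11,9,2,15,6,10,3,1,14]
j=5: a[5]=6 ≤ 14 → i=4, swap a[4],a[5] → [8,11,9,2,6,15,10,3,1,14]
j=6: a[6]=10 ≤ 14 → i=5, swap a[5],a[6] → [8,11,9,2,6,10,15,3,1,14]
j=7: a[7]=3 ≤ 14 → i=6, swap a[6],a[7] → [8,11,9,2,6,10,3,15,1,14]
j=8: a[8]=1 ≤ 14 → i=7, swap a[7],a[8] → [8,11,9,2,6,10,3,1,15,14]
final swap a[8],a[9] → [8,11,9,2,6,10,3,1,14,15]; return 8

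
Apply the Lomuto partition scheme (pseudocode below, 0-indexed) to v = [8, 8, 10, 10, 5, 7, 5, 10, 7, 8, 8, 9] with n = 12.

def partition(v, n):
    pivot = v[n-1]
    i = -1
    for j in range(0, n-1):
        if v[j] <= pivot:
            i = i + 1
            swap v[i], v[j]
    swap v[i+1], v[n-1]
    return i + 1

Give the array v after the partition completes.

[8, 8, 5, 7, 5, 7, 8, 8, 9, 10, 10, 10]

pivot = v[11] = 9; i = -1
j=0: v[0]=8 ≤ 9 → i=0, swap v[0],v[0] (no change) → [8, 8, 10, 10, 5, 7, 5, 10, 7, 8, 8, 9]
j=1: v[1]=8 ≤ 9 → i=1, swap v[1],v[1] (no change) → [8, 8, 10, 10, 5, 7, 5, 10, 7, 8, 8, 9]
j=2: v[2]=10 > 9 → no swap
j=3: v[3]=10 > 9 → no swap
j=4: v[4]=5 ≤ 9 → i=2, swap v[2],v[4] → [8, 8, 5, 10, 10, 7, 5, 10, 7, 8, 8, 9]
j=5: v[5]=7 ≤ 9 → i=3, swap v[3],v[5] → [8, 8, 5, 7, 10, 10, 5, 10, 7, 8, 8, 9]
j=6: v[6]=5 ≤ 9 → i=4, swap v[4],v[6] → [8, 8, 5, 7, 5, 10, 10, 10, 7, 8, 8, 9]
j=7: v[7]=10 > 9 → no swap
j=8: v[8]=7 ≤ 9 → i=5, swap v[5],v[8] → [8, 8, 5, 7, 5, 7, 10, 10, 10, 8, 8, 9]
j=9: v[9]=8 ≤ 9 → i=6, swap v[6],v[9] → [8, 8, 5, 7, 5, 7, 8, 10, 10, 10, 8, 9]
j=10: v[10]=8 ≤ 9 → i=7, swap v[7],v[10] → [8, 8, 5, 7, 5, 7, 8, 8, 10, 10, 10, 9]
final swap v[8],v[11] → [8, 8, 5, 7, 5, 7, 8, 8, 9, 10, 10, 10]; return 8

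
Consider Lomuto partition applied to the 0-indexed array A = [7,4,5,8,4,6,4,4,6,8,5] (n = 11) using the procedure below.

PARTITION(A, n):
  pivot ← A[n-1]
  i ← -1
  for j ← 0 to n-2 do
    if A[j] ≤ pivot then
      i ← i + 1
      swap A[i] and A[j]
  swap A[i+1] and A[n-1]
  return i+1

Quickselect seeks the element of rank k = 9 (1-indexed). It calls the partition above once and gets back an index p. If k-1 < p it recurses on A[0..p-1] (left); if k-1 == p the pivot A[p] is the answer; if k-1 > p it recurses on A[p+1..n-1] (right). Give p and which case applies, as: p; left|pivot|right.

5; right

pivot=5, i=-1
j=0: 7>5, skip
j=1: 4≤5, i=0, swap(0,1) ⇒ [4,7,5,8,4,6,4,4,6,8,5]
j=2: 5≤5, i=1, swap(1,2) ⇒ [4,5,7,8,4,6,4,4,6,8,5]
j=3: 8>5, skip
j=4: 4≤5, i=2, swap(2,4) ⇒ [4,5,4,8,7,6,4,4,6,8,5]
j=5: 6>5, skip
j=6: 4≤5, i=3, swap(3,6) ⇒ [4,5,4,4,7,6,8,4,6,8,5]
j=7: 4≤5, i=4, swap(4,7) ⇒ [4,5,4,4,4,6,8,7,6,8,5]
j=8: 6>5, skip
j=9: 8>5, skip
swap(5,10) ⇒ [4,5,4,4,4,5,8,7,6,8,6]; return 5
p = 5; k-1 = 8 > 5 ⇒ right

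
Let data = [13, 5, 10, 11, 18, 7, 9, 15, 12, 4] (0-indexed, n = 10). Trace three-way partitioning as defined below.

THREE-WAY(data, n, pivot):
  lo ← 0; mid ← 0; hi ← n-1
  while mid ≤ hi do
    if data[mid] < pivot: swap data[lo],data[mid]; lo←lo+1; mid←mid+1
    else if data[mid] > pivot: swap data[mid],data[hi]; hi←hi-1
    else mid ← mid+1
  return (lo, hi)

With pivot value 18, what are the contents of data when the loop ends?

pivot = 18; lo=0, mid=0, hi=9
data[mid]=13<18: swap data[0],data[0]; lo=1,mid=1 → [13, 5, 10, 11, 18, 7, 9, 15, 12, 4]
data[mid]=5<18: swap data[1],data[1]; lo=2,mid=2 → [13, 5, 10, 11, 18, 7, 9, 15, 12, 4]
data[mid]=10<18: swap data[2],data[2]; lo=3,mid=3 → [13, 5, 10, 11, 18, 7, 9, 15, 12, 4]
data[mid]=11<18: swap data[3],data[3]; lo=4,mid=4 → [13, 5, 10, 11, 18, 7, 9, 15, 12, 4]
data[mid]=18=18: mid=5
data[mid]=7<18: swap data[4],data[5]; lo=5,mid=6 → [13, 5, 10, 11, 7, 18, 9, 15, 12, 4]
data[mid]=9<18: swap data[5],data[6]; lo=6,mid=7 → [13, 5, 10, 11, 7, 9, 18, 15, 12, 4]
data[mid]=15<18: swap data[6],data[7]; lo=7,mid=8 → [13, 5, 10, 11, 7, 9, 15, 18, 12, 4]
data[mid]=12<18: swap data[7],data[8]; lo=8,mid=9 → [13, 5, 10, 11, 7, 9, 15, 12, 18, 4]
data[mid]=4<18: swap data[8],data[9]; lo=9,mid=10 → [13, 5, 10, 11, 7, 9, 15, 12, 4, 18]
end: lo=9, hi=9; data = [13, 5, 10, 11, 7, 9, 15, 12, 4, 18]

[13, 5, 10, 11, 7, 9, 15, 12, 4, 18]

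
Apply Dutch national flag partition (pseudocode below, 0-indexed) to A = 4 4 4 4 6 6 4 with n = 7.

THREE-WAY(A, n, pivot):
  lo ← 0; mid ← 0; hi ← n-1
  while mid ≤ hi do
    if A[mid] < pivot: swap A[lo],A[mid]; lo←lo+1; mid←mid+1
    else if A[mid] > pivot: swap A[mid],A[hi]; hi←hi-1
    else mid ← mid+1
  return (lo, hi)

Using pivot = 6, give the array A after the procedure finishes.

lo=0 mid=0 hi=6
4<6: swap(0,0), lo=1 mid=1 ⇒ 4 4 4 4 6 6 4
4<6: swap(1,1), lo=2 mid=2 ⇒ 4 4 4 4 6 6 4
4<6: swap(2,2), lo=3 mid=3 ⇒ 4 4 4 4 6 6 4
4<6: swap(3,3), lo=4 mid=4 ⇒ 4 4 4 4 6 6 4
6=6: mid=5
6=6: mid=6
4<6: swap(4,6), lo=5 mid=7 ⇒ 4 4 4 4 4 6 6
done. lo=5 hi=6; A=4 4 4 4 4 6 6

4 4 4 4 4 6 6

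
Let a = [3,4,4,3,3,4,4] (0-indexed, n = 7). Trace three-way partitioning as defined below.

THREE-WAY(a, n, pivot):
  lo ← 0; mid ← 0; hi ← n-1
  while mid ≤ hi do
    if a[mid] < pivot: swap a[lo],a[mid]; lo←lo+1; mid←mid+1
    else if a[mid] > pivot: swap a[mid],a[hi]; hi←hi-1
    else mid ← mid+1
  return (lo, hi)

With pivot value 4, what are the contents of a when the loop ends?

[3,3,3,4,4,4,4]

pivot = 4; lo=0, mid=0, hi=6
a[mid]=3<4: swap a[0],a[0]; lo=1,mid=1 → [3,4,4,3,3,4,4]
a[mid]=4=4: mid=2
a[mid]=4=4: mid=3
a[mid]=3<4: swap a[1],a[3]; lo=2,mid=4 → [3,3,4,4,3,4,4]
a[mid]=3<4: swap a[2],a[4]; lo=3,mid=5 → [3,3,3,4,4,4,4]
a[mid]=4=4: mid=6
a[mid]=4=4: mid=7
end: lo=3, hi=6; a = [3,3,3,4,4,4,4]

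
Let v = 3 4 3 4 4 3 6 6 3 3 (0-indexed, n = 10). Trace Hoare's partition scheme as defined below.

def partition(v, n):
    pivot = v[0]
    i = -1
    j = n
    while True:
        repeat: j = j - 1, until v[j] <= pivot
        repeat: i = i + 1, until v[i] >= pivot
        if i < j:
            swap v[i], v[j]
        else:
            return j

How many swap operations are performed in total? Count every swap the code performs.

3

pivot = v[0] = 3; i = -1, j = 10
j→9 (v[9]=3≤3), i→0 (v[0]=3≥3); i<j, swap → 3 4 3 4 4 3 6 6 3 3
j→8 (v[8]=3≤3), i→1 (v[1]=4≥3); i<j, swap → 3 3 3 4 4 3 6 6 4 3
j→5 (v[5]=3≤3), i→2 (v[2]=3≥3); i<j, swap → 3 3 3 4 4 3 6 6 4 3
j→2, i→3; i≥j, return j=2. v = 3 3 3 4 4 3 6 6 4 3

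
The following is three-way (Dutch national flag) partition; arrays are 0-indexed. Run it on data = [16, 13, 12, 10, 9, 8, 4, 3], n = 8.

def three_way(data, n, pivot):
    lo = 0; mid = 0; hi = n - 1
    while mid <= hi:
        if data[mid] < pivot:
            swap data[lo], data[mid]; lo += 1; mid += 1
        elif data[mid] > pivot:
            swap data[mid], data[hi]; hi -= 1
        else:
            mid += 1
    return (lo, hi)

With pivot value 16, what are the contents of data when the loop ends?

lo=0 mid=0 hi=7
16=16: mid=1
13<16: swap(0,1), lo=1 mid=2 ⇒ [13, 16, 12, 10, 9, 8, 4, 3]
12<16: swap(1,2), lo=2 mid=3 ⇒ [13, 12, 16, 10, 9, 8, 4, 3]
10<16: swap(2,3), lo=3 mid=4 ⇒ [13, 12, 10, 16, 9, 8, 4, 3]
9<16: swap(3,4), lo=4 mid=5 ⇒ [13, 12, 10, 9, 16, 8, 4, 3]
8<16: swap(4,5), lo=5 mid=6 ⇒ [13, 12, 10, 9, 8, 16, 4, 3]
4<16: swap(5,6), lo=6 mid=7 ⇒ [13, 12, 10, 9, 8, 4, 16, 3]
3<16: swap(6,7), lo=7 mid=8 ⇒ [13, 12, 10, 9, 8, 4, 3, 16]
done. lo=7 hi=7; data=[13, 12, 10, 9, 8, 4, 3, 16]

[13, 12, 10, 9, 8, 4, 3, 16]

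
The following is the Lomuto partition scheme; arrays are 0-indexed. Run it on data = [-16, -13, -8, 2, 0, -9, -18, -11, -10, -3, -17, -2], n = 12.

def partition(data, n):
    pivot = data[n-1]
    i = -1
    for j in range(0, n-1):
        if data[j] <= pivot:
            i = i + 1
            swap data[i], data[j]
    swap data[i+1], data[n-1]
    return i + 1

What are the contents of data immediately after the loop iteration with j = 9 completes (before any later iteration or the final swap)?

pivot = data[11] = -2; i = -1
j=0: data[0]=-16 ≤ -2 → i=0, swap data[0],data[0] (no change) → [-16, -13, -8, 2, 0, -9, -18, -11, -10, -3, -17, -2]
j=1: data[1]=-13 ≤ -2 → i=1, swap data[1],data[1] (no change) → [-16, -13, -8, 2, 0, -9, -18, -11, -10, -3, -17, -2]
j=2: data[2]=-8 ≤ -2 → i=2, swap data[2],data[2] (no change) → [-16, -13, -8, 2, 0, -9, -18, -11, -10, -3, -17, -2]
j=3: data[3]=2 > -2 → no swap
j=4: data[4]=0 > -2 → no swap
j=5: data[5]=-9 ≤ -2 → i=3, swap data[3],data[5] → [-16, -13, -8, -9, 0, 2, -18, -11, -10, -3, -17, -2]
j=6: data[6]=-18 ≤ -2 → i=4, swap data[4],data[6] → [-16, -13, -8, -9, -18, 2, 0, -11, -10, -3, -17, -2]
j=7: data[7]=-11 ≤ -2 → i=5, swap data[5],data[7] → [-16, -13, -8, -9, -18, -11, 0, 2, -10, -3, -17, -2]
j=8: data[8]=-10 ≤ -2 → i=6, swap data[6],data[8] → [-16, -13, -8, -9, -18, -11, -10, 2, 0, -3, -17, -2]
j=9: data[9]=-3 ≤ -2 → i=7, swap data[7],data[9] → [-16, -13, -8, -9, -18, -11, -10, -3, 0, 2, -17, -2]
(after j=9) data = [-16, -13, -8, -9, -18, -11, -10, -3, 0, 2, -17, -2]

[-16, -13, -8, -9, -18, -11, -10, -3, 0, 2, -17, -2]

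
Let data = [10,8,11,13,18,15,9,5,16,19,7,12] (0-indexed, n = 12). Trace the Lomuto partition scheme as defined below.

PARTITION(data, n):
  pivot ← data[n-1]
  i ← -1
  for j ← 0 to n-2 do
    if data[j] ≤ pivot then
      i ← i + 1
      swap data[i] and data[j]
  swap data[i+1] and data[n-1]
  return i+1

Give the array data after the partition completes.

[10,8,11,9,5,7,12,18,16,19,15,13]

pivot = data[11] = 12; i = -1
j=0: data[0]=10 ≤ 12 → i=0, swap data[0],data[0] (no change) → [10,8,11,13,18,15,9,5,16,19,7,12]
j=1: data[1]=8 ≤ 12 → i=1, swap data[1],data[1] (no change) → [10,8,11,13,18,15,9,5,16,19,7,12]
j=2: data[2]=11 ≤ 12 → i=2, swap data[2],data[2] (no change) → [10,8,11,13,18,15,9,5,16,19,7,12]
j=3: data[3]=13 > 12 → no swap
j=4: data[4]=18 > 12 → no swap
j=5: data[5]=15 > 12 → no swap
j=6: data[6]=9 ≤ 12 → i=3, swap data[3],data[6] → [10,8,11,9,18,15,13,5,16,19,7,12]
j=7: data[7]=5 ≤ 12 → i=4, swap data[4],data[7] → [10,8,11,9,5,15,13,18,16,19,7,12]
j=8: data[8]=16 > 12 → no swap
j=9: data[9]=19 > 12 → no swap
j=10: data[10]=7 ≤ 12 → i=5, swap data[5],data[10] → [10,8,11,9,5,7,13,18,16,19,15,12]
final swap data[6],data[11] → [10,8,11,9,5,7,12,18,16,19,15,13]; return 6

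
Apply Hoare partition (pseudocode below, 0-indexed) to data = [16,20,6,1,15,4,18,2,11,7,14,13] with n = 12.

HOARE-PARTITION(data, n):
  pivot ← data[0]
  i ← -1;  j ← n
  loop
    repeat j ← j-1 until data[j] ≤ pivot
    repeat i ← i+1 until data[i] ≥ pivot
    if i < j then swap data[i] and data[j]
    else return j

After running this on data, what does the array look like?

pivot=16
j stops at 11 (13), i stops at 0 (16); swap ⇒ [13,20,6,1,15,4,18,2,11,7,14,16]
j stops at 10 (14), i stops at 1 (20); swap ⇒ [13,14,6,1,15,4,18,2,11,7,20,16]
j stops at 9 (7), i stops at 6 (18); swap ⇒ [13,14,6,1,15,4,7,2,11,18,20,16]
j stops at 8, i stops at 9; i≥j ⇒ return 8. data=[13,14,6,1,15,4,7,2,11,18,20,16]

[13,14,6,1,15,4,7,2,11,18,20,16]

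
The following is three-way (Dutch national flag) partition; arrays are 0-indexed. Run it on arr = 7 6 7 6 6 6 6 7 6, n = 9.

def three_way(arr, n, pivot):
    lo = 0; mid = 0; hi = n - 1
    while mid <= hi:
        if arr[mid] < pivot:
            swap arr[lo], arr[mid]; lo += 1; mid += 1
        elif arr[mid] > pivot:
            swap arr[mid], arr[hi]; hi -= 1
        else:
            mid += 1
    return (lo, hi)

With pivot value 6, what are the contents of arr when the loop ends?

6 6 6 6 6 6 7 7 7

pivot = 6; lo=0, mid=0, hi=8
arr[mid]=7>6: swap arr[0],arr[8]; hi=7 → 6 6 7 6 6 6 6 7 7
arr[mid]=6=6: mid=1
arr[mid]=6=6: mid=2
arr[mid]=7>6: swap arr[2],arr[7]; hi=6 → 6 6 7 6 6 6 6 7 7
arr[mid]=7>6: swap arr[2],arr[6]; hi=5 → 6 6 6 6 6 6 7 7 7
arr[mid]=6=6: mid=3
arr[mid]=6=6: mid=4
arr[mid]=6=6: mid=5
arr[mid]=6=6: mid=6
end: lo=0, hi=5; arr = 6 6 6 6 6 6 7 7 7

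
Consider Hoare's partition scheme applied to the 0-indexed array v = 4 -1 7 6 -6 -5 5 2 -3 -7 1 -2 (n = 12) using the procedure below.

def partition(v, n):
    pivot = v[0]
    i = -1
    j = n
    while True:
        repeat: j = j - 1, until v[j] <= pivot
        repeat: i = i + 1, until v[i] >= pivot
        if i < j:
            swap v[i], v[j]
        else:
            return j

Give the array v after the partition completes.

pivot=4
j stops at 11 (-2), i stops at 0 (4); swap ⇒ -2 -1 7 6 -6 -5 5 2 -3 -7 1 4
j stops at 10 (1), i stops at 2 (7); swap ⇒ -2 -1 1 6 -6 -5 5 2 -3 -7 7 4
j stops at 9 (-7), i stops at 3 (6); swap ⇒ -2 -1 1 -7 -6 -5 5 2 -3 6 7 4
j stops at 8 (-3), i stops at 6 (5); swap ⇒ -2 -1 1 -7 -6 -5 -3 2 5 6 7 4
j stops at 7, i stops at 8; i≥j ⇒ return 7. v=-2 -1 1 -7 -6 -5 -3 2 5 6 7 4

-2 -1 1 -7 -6 -5 -3 2 5 6 7 4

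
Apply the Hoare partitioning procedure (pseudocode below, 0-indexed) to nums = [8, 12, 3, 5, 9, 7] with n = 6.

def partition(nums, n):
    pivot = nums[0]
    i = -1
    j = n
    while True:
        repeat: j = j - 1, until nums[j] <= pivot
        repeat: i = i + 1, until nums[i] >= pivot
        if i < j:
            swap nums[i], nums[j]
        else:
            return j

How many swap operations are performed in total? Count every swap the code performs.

2

pivot = nums[0] = 8; i = -1, j = 6
j→5 (nums[5]=7≤8), i→0 (nums[0]=8≥8); i<j, swap → [7, 12, 3, 5, 9, 8]
j→3 (nums[3]=5≤8), i→1 (nums[1]=12≥8); i<j, swap → [7, 5, 3, 12, 9, 8]
j→2, i→3; i≥j, return j=2. nums = [7, 5, 3, 12, 9, 8]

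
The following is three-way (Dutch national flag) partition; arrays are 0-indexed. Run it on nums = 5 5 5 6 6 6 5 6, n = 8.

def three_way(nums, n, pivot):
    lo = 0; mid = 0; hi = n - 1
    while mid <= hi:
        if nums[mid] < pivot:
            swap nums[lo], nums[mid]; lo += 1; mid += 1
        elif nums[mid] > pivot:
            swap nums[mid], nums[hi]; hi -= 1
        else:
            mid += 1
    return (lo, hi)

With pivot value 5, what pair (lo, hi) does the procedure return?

(0, 3)

pivot = 5; lo=0, mid=0, hi=7
nums[mid]=5=5: mid=1
nums[mid]=5=5: mid=2
nums[mid]=5=5: mid=3
nums[mid]=6>5: swap nums[3],nums[7]; hi=6 → 5 5 5 6 6 6 5 6
nums[mid]=6>5: swap nums[3],nums[6]; hi=5 → 5 5 5 5 6 6 6 6
nums[mid]=5=5: mid=4
nums[mid]=6>5: swap nums[4],nums[5]; hi=4 → 5 5 5 5 6 6 6 6
nums[mid]=6>5: swap nums[4],nums[4]; hi=3 → 5 5 5 5 6 6 6 6
end: lo=0, hi=3; nums = 5 5 5 5 6 6 6 6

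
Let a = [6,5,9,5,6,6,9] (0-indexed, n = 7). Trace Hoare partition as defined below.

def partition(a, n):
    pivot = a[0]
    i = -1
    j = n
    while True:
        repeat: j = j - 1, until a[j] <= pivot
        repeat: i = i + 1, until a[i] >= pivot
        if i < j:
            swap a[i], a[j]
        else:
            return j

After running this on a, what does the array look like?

pivot=6
j stops at 5 (6), i stops at 0 (6); swap ⇒ [6,5,9,5,6,6,9]
j stops at 4 (6), i stops at 2 (9); swap ⇒ [6,5,6,5,9,6,9]
j stops at 3, i stops at 4; i≥j ⇒ return 3. a=[6,5,6,5,9,6,9]

[6,5,6,5,9,6,9]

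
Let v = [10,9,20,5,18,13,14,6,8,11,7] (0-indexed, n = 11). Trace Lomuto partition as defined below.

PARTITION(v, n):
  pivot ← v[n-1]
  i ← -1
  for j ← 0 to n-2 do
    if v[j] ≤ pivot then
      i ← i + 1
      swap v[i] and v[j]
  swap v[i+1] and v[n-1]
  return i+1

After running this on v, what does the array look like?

pivot = v[10] = 7; i = -1
j=0: v[0]=10 > 7 → no swap
j=1: v[1]=9 > 7 → no swap
j=2: v[2]=20 > 7 → no swap
j=3: v[3]=5 ≤ 7 → i=0, swap v[0],v[3] → [5,9,20,10,18,13,14,6,8,11,7]
j=4: v[4]=18 > 7 → no swap
j=5: v[5]=13 > 7 → no swap
j=6: v[6]=14 > 7 → no swap
j=7: v[7]=6 ≤ 7 → i=1, swap v[1],v[7] → [5,6,20,10,18,13,14,9,8,11,7]
j=8: v[8]=8 > 7 → no swap
j=9: v[9]=11 > 7 → no swap
final swap v[2],v[10] → [5,6,7,10,18,13,14,9,8,11,20]; return 2

[5,6,7,10,18,13,14,9,8,11,20]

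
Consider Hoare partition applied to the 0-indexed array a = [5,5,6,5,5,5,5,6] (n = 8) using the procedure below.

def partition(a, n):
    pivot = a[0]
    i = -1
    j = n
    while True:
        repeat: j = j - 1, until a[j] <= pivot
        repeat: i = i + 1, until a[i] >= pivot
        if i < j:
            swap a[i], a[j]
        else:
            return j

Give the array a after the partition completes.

pivot = a[0] = 5; i = -1, j = 8
j→6 (a[6]=5≤5), i→0 (a[0]=5≥5); i<j, swap → [5,5,6,5,5,5,5,6]
j→5 (a[5]=5≤5), i→1 (a[1]=5≥5); i<j, swap → [5,5,6,5,5,5,5,6]
j→4 (a[4]=5≤5), i→2 (a[2]=6≥5); i<j, swap → [5,5,5,5,6,5,5,6]
j→3, i→3; i≥j, return j=3. a = [5,5,5,5,6,5,5,6]

[5,5,5,5,6,5,5,6]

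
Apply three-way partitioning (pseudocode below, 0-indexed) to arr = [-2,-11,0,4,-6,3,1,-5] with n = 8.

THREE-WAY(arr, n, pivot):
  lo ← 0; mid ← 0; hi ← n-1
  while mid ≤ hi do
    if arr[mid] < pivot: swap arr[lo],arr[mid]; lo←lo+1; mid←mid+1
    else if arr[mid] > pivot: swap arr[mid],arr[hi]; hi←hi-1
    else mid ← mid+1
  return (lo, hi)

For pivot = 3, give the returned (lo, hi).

(6, 6)

pivot = 3; lo=0, mid=0, hi=7
arr[mid]=-2<3: swap arr[0],arr[0]; lo=1,mid=1 → [-2,-11,0,4,-6,3,1,-5]
arr[mid]=-11<3: swap arr[1],arr[1]; lo=2,mid=2 → [-2,-11,0,4,-6,3,1,-5]
arr[mid]=0<3: swap arr[2],arr[2]; lo=3,mid=3 → [-2,-11,0,4,-6,3,1,-5]
arr[mid]=4>3: swap arr[3],arr[7]; hi=6 → [-2,-11,0,-5,-6,3,1,4]
arr[mid]=-5<3: swap arr[3],arr[3]; lo=4,mid=4 → [-2,-11,0,-5,-6,3,1,4]
arr[mid]=-6<3: swap arr[4],arr[4]; lo=5,mid=5 → [-2,-11,0,-5,-6,3,1,4]
arr[mid]=3=3: mid=6
arr[mid]=1<3: swap arr[5],arr[6]; lo=6,mid=7 → [-2,-11,0,-5,-6,1,3,4]
end: lo=6, hi=6; arr = [-2,-11,0,-5,-6,1,3,4]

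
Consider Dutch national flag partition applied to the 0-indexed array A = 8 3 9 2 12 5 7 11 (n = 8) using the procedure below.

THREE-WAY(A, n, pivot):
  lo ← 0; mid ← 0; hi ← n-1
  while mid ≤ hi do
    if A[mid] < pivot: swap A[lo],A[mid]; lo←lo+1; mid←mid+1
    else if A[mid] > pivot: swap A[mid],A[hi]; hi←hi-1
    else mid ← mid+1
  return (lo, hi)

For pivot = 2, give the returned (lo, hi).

lo=0 mid=0 hi=7
8>2: swap(0,7), hi=6 ⇒ 11 3 9 2 12 5 7 8
11>2: swap(0,6), hi=5 ⇒ 7 3 9 2 12 5 11 8
7>2: swap(0,5), hi=4 ⇒ 5 3 9 2 12 7 11 8
5>2: swap(0,4), hi=3 ⇒ 12 3 9 2 5 7 11 8
12>2: swap(0,3), hi=2 ⇒ 2 3 9 12 5 7 11 8
2=2: mid=1
3>2: swap(1,2), hi=1 ⇒ 2 9 3 12 5 7 11 8
9>2: swap(1,1), hi=0 ⇒ 2 9 3 12 5 7 11 8
done. lo=0 hi=0; A=2 9 3 12 5 7 11 8

(0, 0)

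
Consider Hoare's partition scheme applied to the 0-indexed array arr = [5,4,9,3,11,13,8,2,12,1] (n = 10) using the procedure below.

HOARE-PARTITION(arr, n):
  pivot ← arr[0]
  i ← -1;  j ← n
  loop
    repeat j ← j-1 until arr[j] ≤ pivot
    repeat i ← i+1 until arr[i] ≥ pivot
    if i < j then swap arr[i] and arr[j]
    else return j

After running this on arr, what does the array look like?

[1,4,2,3,11,13,8,9,12,5]

pivot=5
j stops at 9 (1), i stops at 0 (5); swap ⇒ [1,4,9,3,11,13,8,2,12,5]
j stops at 7 (2), i stops at 2 (9); swap ⇒ [1,4,2,3,11,13,8,9,12,5]
j stops at 3, i stops at 4; i≥j ⇒ return 3. arr=[1,4,2,3,11,13,8,9,12,5]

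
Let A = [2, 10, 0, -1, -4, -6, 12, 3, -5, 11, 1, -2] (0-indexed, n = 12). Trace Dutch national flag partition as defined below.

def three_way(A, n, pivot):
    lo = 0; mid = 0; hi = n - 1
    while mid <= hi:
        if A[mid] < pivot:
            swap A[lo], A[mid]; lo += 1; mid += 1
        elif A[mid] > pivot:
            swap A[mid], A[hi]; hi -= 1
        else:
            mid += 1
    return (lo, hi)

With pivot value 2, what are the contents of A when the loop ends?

[-2, 0, -1, -4, -6, 1, -5, 2, 11, 3, 12, 10]

lo=0 mid=0 hi=11
2=2: mid=1
10>2: swap(1,11), hi=10 ⇒ [2, -2, 0, -1, -4, -6, 12, 3, -5, 11, 1, 10]
-2<2: swap(0,1), lo=1 mid=2 ⇒ [-2, 2, 0, -1, -4, -6, 12, 3, -5, 11, 1, 10]
0<2: swap(1,2), lo=2 mid=3 ⇒ [-2, 0, 2, -1, -4, -6, 12, 3, -5, 11, 1, 10]
-1<2: swap(2,3), lo=3 mid=4 ⇒ [-2, 0, -1, 2, -4, -6, 12, 3, -5, 11, 1, 10]
-4<2: swap(3,4), lo=4 mid=5 ⇒ [-2, 0, -1, -4, 2, -6, 12, 3, -5, 11, 1, 10]
-6<2: swap(4,5), lo=5 mid=6 ⇒ [-2, 0, -1, -4, -6, 2, 12, 3, -5, 11, 1, 10]
12>2: swap(6,10), hi=9 ⇒ [-2, 0, -1, -4, -6, 2, 1, 3, -5, 11, 12, 10]
1<2: swap(5,6), lo=6 mid=7 ⇒ [-2, 0, -1, -4, -6, 1, 2, 3, -5, 11, 12, 10]
3>2: swap(7,9), hi=8 ⇒ [-2, 0, -1, -4, -6, 1, 2, 11, -5, 3, 12, 10]
11>2: swap(7,8), hi=7 ⇒ [-2, 0, -1, -4, -6, 1, 2, -5, 11, 3, 12, 10]
-5<2: swap(6,7), lo=7 mid=8 ⇒ [-2, 0, -1, -4, -6, 1, -5, 2, 11, 3, 12, 10]
done. lo=7 hi=7; A=[-2, 0, -1, -4, -6, 1, -5, 2, 11, 3, 12, 10]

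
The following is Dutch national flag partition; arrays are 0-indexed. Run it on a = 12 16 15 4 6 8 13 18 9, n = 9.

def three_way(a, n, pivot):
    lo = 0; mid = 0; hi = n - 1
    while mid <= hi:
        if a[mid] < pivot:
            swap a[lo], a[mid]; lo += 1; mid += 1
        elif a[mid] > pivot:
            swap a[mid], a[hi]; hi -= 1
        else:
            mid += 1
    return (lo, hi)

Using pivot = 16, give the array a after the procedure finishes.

lo=0 mid=0 hi=8
12<16: swap(0,0), lo=1 mid=1 ⇒ 12 16 15 4 6 8 13 18 9
16=16: mid=2
15<16: swap(1,2), lo=2 mid=3 ⇒ 12 15 16 4 6 8 13 18 9
4<16: swap(2,3), lo=3 mid=4 ⇒ 12 15 4 16 6 8 13 18 9
6<16: swap(3,4), lo=4 mid=5 ⇒ 12 15 4 6 16 8 13 18 9
8<16: swap(4,5), lo=5 mid=6 ⇒ 12 15 4 6 8 16 13 18 9
13<16: swap(5,6), lo=6 mid=7 ⇒ 12 15 4 6 8 13 16 18 9
18>16: swap(7,8), hi=7 ⇒ 12 15 4 6 8 13 16 9 18
9<16: swap(6,7), lo=7 mid=8 ⇒ 12 15 4 6 8 13 9 16 18
done. lo=7 hi=7; a=12 15 4 6 8 13 9 16 18

12 15 4 6 8 13 9 16 18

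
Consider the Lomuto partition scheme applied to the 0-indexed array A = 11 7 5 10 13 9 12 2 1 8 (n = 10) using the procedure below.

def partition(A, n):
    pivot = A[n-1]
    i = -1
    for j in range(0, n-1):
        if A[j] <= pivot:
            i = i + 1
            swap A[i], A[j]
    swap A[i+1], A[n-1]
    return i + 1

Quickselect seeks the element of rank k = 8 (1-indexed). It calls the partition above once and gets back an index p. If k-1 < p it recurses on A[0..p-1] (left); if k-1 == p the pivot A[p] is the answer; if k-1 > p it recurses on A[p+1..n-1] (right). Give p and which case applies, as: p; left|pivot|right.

pivot = A[9] = 8; i = -1
j=0: A[0]=11 > 8 → no swap
j=1: A[1]=7 ≤ 8 → i=0, swap A[0],A[1] → 7 11 5 10 13 9 12 2 1 8
j=2: A[2]=5 ≤ 8 → i=1, swap A[1],A[2] → 7 5 11 10 13 9 12 2 1 8
j=3: A[3]=10 > 8 → no swap
j=4: A[4]=13 > 8 → no swap
j=5: A[5]=9 > 8 → no swap
j=6: A[6]=12 > 8 → no swap
j=7: A[7]=2 ≤ 8 → i=2, swap A[2],A[7] → 7 5 2 10 13 9 12 11 1 8
j=8: A[8]=1 ≤ 8 → i=3, swap A[3],A[8] → 7 5 2 1 13 9 12 11 10 8
final swap A[4],A[9] → 7 5 2 1 8 9 12 11 10 13; return 4
p = 4; k-1 = 7 > 4 ⇒ right

4; right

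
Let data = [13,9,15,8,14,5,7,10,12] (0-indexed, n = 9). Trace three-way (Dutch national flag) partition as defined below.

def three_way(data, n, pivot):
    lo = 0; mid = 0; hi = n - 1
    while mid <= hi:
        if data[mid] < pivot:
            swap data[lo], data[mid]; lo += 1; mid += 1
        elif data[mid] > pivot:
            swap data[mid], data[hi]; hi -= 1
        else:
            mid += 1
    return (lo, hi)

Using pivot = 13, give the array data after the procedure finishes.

[9,12,8,10,5,7,13,14,15]

pivot = 13; lo=0, mid=0, hi=8
data[mid]=13=13: mid=1
data[mid]=9<13: swap data[0],data[1]; lo=1,mid=2 → [9,13,15,8,14,5,7,10,12]
data[mid]=15>13: swap data[2],data[8]; hi=7 → [9,13,12,8,14,5,7,10,15]
data[mid]=12<13: swap data[1],data[2]; lo=2,mid=3 → [9,12,13,8,14,5,7,10,15]
data[mid]=8<13: swap data[2],data[3]; lo=3,mid=4 → [9,12,8,13,14,5,7,10,15]
data[mid]=14>13: swap data[4],data[7]; hi=6 → [9,12,8,13,10,5,7,14,15]
data[mid]=10<13: swap data[3],data[4]; lo=4,mid=5 → [9,12,8,10,13,5,7,14,15]
data[mid]=5<13: swap data[4],data[5]; lo=5,mid=6 → [9,12,8,10,5,13,7,14,15]
data[mid]=7<13: swap data[5],data[6]; lo=6,mid=7 → [9,12,8,10,5,7,13,14,15]
end: lo=6, hi=6; data = [9,12,8,10,5,7,13,14,15]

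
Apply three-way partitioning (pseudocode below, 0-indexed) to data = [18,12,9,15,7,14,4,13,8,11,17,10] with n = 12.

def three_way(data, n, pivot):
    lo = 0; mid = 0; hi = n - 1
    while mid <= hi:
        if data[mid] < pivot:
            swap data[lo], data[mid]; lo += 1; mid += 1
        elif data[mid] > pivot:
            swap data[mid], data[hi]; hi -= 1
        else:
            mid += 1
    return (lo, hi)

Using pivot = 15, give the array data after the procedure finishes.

lo=0 mid=0 hi=11
18>15: swap(0,11), hi=10 ⇒ [10,12,9,15,7,14,4,13,8,11,17,18]
10<15: swap(0,0), lo=1 mid=1 ⇒ [10,12,9,15,7,14,4,13,8,11,17,18]
12<15: swap(1,1), lo=2 mid=2 ⇒ [10,12,9,15,7,14,4,13,8,11,17,18]
9<15: swap(2,2), lo=3 mid=3 ⇒ [10,12,9,15,7,14,4,13,8,11,17,18]
15=15: mid=4
7<15: swap(3,4), lo=4 mid=5 ⇒ [10,12,9,7,15,14,4,13,8,11,17,18]
14<15: swap(4,5), lo=5 mid=6 ⇒ [10,12,9,7,14,15,4,13,8,11,17,18]
4<15: swap(5,6), lo=6 mid=7 ⇒ [10,12,9,7,14,4,15,13,8,11,17,18]
13<15: swap(6,7), lo=7 mid=8 ⇒ [10,12,9,7,14,4,13,15,8,11,17,18]
8<15: swap(7,8), lo=8 mid=9 ⇒ [10,12,9,7,14,4,13,8,15,11,17,18]
11<15: swap(8,9), lo=9 mid=10 ⇒ [10,12,9,7,14,4,13,8,11,15,17,18]
17>15: swap(10,10), hi=9 ⇒ [10,12,9,7,14,4,13,8,11,15,17,18]
done. lo=9 hi=9; data=[10,12,9,7,14,4,13,8,11,15,17,18]

[10,12,9,7,14,4,13,8,11,15,17,18]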